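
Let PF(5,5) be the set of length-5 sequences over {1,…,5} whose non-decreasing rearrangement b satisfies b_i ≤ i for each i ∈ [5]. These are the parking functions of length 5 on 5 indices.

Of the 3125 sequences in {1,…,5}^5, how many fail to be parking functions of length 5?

1829

|PF(5,5)| = (5−5+1)·(5+1)^(5−1) = 1·1296 = 1296
One tuple (3,5,4,3,5) → sorted (3,3,4,5,5): b_1=3>1, not a PF.
So 3125 − 1296 = 1829 fail.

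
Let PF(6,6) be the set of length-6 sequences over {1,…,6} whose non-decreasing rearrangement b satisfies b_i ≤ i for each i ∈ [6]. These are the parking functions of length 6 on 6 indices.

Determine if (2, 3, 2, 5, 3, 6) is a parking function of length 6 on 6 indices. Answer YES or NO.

NO

Rearranged: b = (2, 2, 3, 3, 5, 6).
  b_1=2 > 1
  fails at i=1 ⇒ NO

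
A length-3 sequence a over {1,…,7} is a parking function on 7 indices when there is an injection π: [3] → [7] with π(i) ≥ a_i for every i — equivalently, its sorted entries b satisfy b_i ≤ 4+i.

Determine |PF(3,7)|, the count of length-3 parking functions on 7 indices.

320

|PF(3,7)| = (7−3+1)·(7+1)^(3−1) = 5 · 64 = 320 (Konheim–Weiss)
Example (4,4,6) → sorted (4,4,6): b_i ≤ 4+i ∀i, a PF.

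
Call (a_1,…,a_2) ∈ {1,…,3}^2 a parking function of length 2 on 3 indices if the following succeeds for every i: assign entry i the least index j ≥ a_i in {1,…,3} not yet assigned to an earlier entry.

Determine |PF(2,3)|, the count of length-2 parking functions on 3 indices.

|PF(2,3)| = 2·4^1 = 2·4 = 8 (Konheim–Weiss)
E.g. (1,1) → sorted (1,1): b_i ≤ 1+i ∀i, a PF.

8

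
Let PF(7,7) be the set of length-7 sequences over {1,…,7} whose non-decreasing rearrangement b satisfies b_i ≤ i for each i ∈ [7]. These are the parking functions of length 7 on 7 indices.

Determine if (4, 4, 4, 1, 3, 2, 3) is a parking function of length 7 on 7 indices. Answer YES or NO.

YES

Sorted: b = (1, 2, 3, 3, 4, 4, 4).
  b_1=1 ≤ 1
  b_2=2 ≤ 2
  b_3=3 ≤ 3
  b_4=3 ≤ 4
  b_5=4 ≤ 5
  b_6=4 ≤ 6
  b_7=4 ≤ 7
All bounds hold ⇒ YES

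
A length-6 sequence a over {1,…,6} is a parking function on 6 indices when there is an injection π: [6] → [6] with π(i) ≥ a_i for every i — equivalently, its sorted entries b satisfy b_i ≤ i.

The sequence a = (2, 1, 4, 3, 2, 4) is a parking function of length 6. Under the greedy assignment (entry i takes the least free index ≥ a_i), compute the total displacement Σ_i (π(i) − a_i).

Σπ(i) = 1+…+6 = 21; Σa = 2+1+4+3+2+4 = 16; disp = 21−16 = 5.

5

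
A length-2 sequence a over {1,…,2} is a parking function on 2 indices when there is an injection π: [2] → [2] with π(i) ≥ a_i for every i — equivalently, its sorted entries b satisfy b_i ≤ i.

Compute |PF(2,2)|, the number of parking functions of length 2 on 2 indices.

Count = (3−2)·3^(2−1) = 1×3 = 3 (Konheim–Weiss)
Example (1,1) → sorted (1,1): b_i ≤ i ∀i, a PF.

3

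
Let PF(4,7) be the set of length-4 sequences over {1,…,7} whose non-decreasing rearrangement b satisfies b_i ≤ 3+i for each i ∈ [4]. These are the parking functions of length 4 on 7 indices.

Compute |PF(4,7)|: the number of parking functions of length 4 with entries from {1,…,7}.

|PF(4,7)| = (7+1−4)·(7+1)^{4−1} = 4·512 = 2048
E.g. (4,4,1,7) → sorted (1,4,4,7): b_i ≤ 3+i ∀i, a PF.

2048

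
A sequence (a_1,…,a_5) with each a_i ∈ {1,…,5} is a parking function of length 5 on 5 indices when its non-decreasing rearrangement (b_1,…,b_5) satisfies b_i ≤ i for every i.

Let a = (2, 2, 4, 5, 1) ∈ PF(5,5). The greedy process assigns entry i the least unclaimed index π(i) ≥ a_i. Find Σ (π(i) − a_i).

1

Σπ = 15 ({1..5} each once); Σa = 2+2+4+5+1 = 14; disp = 15−14 = 1.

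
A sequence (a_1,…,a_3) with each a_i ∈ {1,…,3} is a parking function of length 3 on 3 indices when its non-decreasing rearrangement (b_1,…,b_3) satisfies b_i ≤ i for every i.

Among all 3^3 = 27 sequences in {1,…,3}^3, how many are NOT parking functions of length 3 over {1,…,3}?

|PF(3,3)| = (3+1−3)·(3+1)^{3−1} = 1 · 16 = 16 (Pollak)
E.g. (3,3,3) → sorted (3,3,3): b_1=3>1, not a PF.
3^3 − 16 = 27 − 16 = 11

11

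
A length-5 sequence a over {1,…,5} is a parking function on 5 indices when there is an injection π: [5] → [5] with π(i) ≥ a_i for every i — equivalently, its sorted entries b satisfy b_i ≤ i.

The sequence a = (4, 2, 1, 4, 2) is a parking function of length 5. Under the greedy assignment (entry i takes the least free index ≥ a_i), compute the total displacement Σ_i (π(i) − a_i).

2

Σπ(i) = 1+…+5 = 15; Σa = 4+2+1+4+2 = 13; disp = 15−13 = 2.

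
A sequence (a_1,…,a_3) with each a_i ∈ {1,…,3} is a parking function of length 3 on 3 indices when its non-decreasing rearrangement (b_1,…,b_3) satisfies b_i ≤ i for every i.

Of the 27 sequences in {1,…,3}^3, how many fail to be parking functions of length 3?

#PF = (3+1−3)·(3+1)^{3−1} = 1×16 = 16 (Konheim–Weiss)
Example (2,2,3) → sorted (2,2,3): b_1=2>1, not a PF.
3^3 − 16 = 27 − 16 = 11

11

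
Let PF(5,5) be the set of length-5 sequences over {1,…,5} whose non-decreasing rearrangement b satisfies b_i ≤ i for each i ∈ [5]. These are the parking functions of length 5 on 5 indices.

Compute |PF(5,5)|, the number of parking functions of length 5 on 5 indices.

1296

Count = (5−5+1)·(5+1)^(5−1) = 1×1296 = 1296 [KW]
Example (3,3,2,4,1) → sorted (1,2,3,3,4): b_i ≤ i ∀i, a PF.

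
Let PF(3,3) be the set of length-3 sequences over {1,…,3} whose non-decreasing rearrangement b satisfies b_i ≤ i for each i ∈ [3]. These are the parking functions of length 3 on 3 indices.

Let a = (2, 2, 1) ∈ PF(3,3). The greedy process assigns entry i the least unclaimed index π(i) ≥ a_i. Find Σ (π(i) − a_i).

Σπ = 3·4/2 = 6 (π permutes [3]); Σa = 2+2+1 = 5; disp = 6−5 = 1.

1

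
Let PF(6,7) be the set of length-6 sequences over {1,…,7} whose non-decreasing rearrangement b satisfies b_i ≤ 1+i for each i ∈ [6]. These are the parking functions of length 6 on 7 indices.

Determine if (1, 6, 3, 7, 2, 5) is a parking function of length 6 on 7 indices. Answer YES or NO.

YES

Sorted: b = (1, 2, 3, 5, 6, 7).
  b_1=1 ≤ 2
  b_2=2 ≤ 3
  b_3=3 ≤ 4
  b_4=5 ≤ 5
  b_5=6 ≤ 6
  b_6=7 ≤ 7
All bounds hold ⇒ YES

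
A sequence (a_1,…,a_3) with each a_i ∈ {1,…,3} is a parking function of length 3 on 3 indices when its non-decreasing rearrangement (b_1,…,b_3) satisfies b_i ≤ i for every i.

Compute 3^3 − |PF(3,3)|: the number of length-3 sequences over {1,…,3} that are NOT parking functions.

|PF| = (3−3+1)·(3+1)^(3−1) = 1 · 16 = 16 (Pollak)
Check (2,2,3) → sorted (2,2,3): b_1=2>1, not a PF.
3^3 − 16 = 27 − 16 = 11

11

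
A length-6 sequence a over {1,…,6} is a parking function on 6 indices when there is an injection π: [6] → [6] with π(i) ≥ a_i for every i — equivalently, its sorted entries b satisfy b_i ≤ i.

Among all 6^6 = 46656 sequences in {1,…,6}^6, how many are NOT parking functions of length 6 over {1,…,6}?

29849

|PF| = (7−6)·7^(6−1) = 1×16807 = 16807 (Pollak)
Check (4,3,4,6,4,5) → sorted (3,4,4,4,5,6): b_1=3>1, not a PF.
6^6 − 16807 = 46656 − 16807 = 29849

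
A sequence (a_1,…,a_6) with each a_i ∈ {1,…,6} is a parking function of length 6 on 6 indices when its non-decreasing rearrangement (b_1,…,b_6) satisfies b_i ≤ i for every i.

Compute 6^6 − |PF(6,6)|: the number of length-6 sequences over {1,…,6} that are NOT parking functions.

#PF = (6+1−6)·(6+1)^{6−1} = 1·16807 = 16807 [KW]
One tuple (5,6,6,4,6,5) → sorted (4,5,5,6,6,6): b_1=4>1, not a PF.
Total 46656; non-PF = 46656−16807 = 29849

29849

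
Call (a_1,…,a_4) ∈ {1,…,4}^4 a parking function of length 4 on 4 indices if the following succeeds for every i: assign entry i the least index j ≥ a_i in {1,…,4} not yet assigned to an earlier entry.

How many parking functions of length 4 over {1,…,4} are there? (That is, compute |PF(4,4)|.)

|PF| = (4+1−4)·(4+1)^{4−1} = 1×125 = 125
Example (1,1,4,1) → sorted (1,1,1,4): b_i ≤ i ∀i, a PF.

125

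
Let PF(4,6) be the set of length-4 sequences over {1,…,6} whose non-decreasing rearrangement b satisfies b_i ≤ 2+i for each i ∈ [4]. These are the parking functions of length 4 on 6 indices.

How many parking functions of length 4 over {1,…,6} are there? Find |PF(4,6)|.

1029

|PF(4,6)| = (6−4+1)·(6+1)^(4−1) = 3×343 = 1029 [KW]
One tuple (4,1,4,5) → sorted (1,4,4,5): b_i ≤ 2+i ∀i, a PF.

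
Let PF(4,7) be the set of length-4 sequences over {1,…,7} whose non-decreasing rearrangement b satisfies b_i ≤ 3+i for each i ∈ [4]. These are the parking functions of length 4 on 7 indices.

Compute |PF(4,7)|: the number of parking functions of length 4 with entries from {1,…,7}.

Count = (7−4+1)·(7+1)^(4−1) = 4·512 = 2048 (Pollak)
One tuple (5,3,1,7) → sorted (1,3,5,7): b_i ≤ 3+i ∀i, a PF.

2048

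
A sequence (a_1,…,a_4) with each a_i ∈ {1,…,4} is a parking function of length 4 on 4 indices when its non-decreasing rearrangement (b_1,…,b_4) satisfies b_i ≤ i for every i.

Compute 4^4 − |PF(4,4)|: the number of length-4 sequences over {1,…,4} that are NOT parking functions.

|PF| = (5−4)·5^(4−1) = 1 · 125 = 125 (Pollak)
One tuple (4,4,1,4) → sorted (1,4,4,4): b_2=4>2, not a PF.
So 256 − 125 = 131 fail.

131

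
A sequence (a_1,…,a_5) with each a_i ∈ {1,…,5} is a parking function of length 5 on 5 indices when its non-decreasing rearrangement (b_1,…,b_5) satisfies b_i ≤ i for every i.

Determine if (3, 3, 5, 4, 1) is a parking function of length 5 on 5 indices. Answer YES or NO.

Sorted: b = (1, 3, 3, 4, 5).
  b_1=1 ≤ 1
  b_2=3 > 2
  fails at i=2 ⇒ NO

NO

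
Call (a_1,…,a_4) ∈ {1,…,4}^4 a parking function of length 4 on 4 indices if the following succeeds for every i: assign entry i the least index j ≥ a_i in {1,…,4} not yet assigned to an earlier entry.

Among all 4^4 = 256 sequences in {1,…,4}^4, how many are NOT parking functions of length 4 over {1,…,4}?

131

|PF| = (5−4)·5^(4−1) = 1×125 = 125 (Pollak)
E.g. (4,4,1,2) → sorted (1,2,4,4): b_3=4>3, not a PF.
4^4 − 125 = 256 − 125 = 131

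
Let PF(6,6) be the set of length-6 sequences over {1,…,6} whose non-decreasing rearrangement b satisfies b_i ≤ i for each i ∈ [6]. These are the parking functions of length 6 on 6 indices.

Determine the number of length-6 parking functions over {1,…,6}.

Count = (6+1−6)·(6+1)^{6−1} = 1·16807 = 16807 (Konheim–Weiss)
One tuple (3,4,2,5,3,1) → sorted (1,2,3,3,4,5): b_i ≤ i ∀i, a PF.

16807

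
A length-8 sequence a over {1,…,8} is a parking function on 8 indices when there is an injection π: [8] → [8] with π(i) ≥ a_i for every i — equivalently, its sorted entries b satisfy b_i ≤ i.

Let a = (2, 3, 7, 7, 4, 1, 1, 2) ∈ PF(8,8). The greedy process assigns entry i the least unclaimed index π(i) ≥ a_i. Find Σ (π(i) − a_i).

Σπ = 36 ({1..8} each once); Σa = 2+3+7+7+4+1+1+2 = 27; disp = 36−27 = 9.

9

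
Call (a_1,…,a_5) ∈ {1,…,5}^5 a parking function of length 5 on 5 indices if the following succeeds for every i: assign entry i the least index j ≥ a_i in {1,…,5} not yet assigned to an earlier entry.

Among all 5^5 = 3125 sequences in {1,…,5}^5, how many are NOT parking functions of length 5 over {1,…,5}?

#PF = (5−5+1)·(5+1)^(5−1) = 1 · 1296 = 1296 (Konheim–Weiss)
One tuple (3,3,3,2,5) → sorted (2,3,3,3,5): b_1=2>1, not a PF.
So 3125 − 1296 = 1829 fail.

1829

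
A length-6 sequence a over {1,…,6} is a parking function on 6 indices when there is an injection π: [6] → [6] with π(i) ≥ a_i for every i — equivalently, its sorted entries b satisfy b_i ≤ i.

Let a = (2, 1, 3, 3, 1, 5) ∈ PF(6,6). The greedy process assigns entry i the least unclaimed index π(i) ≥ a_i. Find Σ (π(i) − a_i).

Σπ = 21 ({1..6} each once); Σa = 2+1+3+3+1+5 = 15; disp = 21−15 = 6.

6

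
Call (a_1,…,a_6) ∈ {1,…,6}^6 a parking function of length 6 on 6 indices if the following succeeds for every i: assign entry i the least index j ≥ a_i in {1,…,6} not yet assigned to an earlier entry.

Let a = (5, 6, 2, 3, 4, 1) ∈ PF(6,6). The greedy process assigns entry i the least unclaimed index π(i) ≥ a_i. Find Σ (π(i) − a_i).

0

Σπ(i) = 1+…+6 = 21; Σa = 5+6+2+3+4+1 = 21; disp = 21−21 = 0.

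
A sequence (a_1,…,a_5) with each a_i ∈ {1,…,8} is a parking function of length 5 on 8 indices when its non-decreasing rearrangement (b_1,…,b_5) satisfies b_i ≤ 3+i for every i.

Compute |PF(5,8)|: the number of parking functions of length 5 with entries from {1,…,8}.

Count = (9−5)·9^(5−1) = 4 · 6561 = 26244 [KW]
One tuple (5,6,2,2,6) → sorted (2,2,5,6,6): b_i ≤ 3+i ∀i, a PF.

26244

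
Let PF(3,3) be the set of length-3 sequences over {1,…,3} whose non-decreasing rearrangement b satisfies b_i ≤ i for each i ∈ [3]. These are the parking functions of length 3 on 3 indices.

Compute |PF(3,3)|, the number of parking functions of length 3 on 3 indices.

#PF = (3−3+1)·(3+1)^(3−1) = 1·16 = 16
Example (2,1,1) → sorted (1,1,2): b_i ≤ i ∀i, a PF.

16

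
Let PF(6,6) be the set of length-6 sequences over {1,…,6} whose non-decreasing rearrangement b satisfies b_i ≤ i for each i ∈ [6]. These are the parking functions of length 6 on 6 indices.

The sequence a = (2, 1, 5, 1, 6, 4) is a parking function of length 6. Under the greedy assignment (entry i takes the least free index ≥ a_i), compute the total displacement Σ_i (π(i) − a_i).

2

Σπ = 21 ({1..6} each once); Σa = 2+1+5+1+6+4 = 19; disp = 21−19 = 2.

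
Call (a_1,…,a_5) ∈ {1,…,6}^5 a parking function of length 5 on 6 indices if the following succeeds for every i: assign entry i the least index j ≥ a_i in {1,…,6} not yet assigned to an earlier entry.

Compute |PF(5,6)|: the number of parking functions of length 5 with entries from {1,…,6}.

4802

#PF = (6−5+1)·(6+1)^(5−1) = 2·2401 = 4802
E.g. (4,3,2,2,1) → sorted (1,2,2,3,4): b_i ≤ 1+i ∀i, a PF.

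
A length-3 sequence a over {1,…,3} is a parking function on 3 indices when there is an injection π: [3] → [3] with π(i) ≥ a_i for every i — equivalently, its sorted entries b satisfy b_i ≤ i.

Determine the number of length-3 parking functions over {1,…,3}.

Count = (3−3+1)·(3+1)^(3−1) = 1×16 = 16
E.g. (2,1,2) → sorted (1,2,2): b_i ≤ i ∀i, a PF.

16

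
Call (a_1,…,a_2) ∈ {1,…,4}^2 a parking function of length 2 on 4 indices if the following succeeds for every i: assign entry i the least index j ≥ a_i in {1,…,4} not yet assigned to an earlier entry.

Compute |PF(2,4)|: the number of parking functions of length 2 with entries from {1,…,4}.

15

|PF| = (5−2)·5^(2−1) = 3·5 = 15 (Konheim–Weiss)
One tuple (1,4) → sorted (1,4): b_i ≤ 2+i ∀i, a PF.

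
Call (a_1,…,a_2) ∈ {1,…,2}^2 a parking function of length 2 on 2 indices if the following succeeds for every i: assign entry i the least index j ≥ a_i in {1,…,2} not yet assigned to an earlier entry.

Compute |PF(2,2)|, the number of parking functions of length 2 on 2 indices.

|PF| = (2+1−2)·(2+1)^{2−1} = 1×3 = 3 (Konheim–Weiss)
E.g. (1,1) → sorted (1,1): b_i ≤ i ∀i, a PF.

3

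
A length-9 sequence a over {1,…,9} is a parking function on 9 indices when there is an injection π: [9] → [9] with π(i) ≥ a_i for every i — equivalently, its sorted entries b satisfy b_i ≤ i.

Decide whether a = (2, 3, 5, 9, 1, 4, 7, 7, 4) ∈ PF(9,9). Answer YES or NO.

YES

Rearranged: b = (1, 2, 3, 4, 4, 5, 7, 7, 9).
  b_1=1 ≤ 1
  b_2=2 ≤ 2
  b_3=3 ≤ 3
  b_4=4 ≤ 4
  b_5=4 ≤ 5
  b_6=5 ≤ 6
  b_7=7 ≤ 7
  b_8=7 ≤ 8
  b_9=9 ≤ 9
All bounds hold ⇒ YES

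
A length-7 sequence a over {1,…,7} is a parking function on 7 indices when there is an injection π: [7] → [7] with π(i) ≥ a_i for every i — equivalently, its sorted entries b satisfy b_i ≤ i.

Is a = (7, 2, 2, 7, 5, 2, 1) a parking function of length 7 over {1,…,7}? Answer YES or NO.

Rearranged: b = (1, 2, 2, 2, 5, 7, 7).
  b_1=1 ≤ 1
  b_2=2 ≤ 2
  b_3=2 ≤ 3
  b_4=2 ≤ 4
  b_5=5 ≤ 5
  b_6=7 > 6
  fails at i=6 ⇒ NO

NO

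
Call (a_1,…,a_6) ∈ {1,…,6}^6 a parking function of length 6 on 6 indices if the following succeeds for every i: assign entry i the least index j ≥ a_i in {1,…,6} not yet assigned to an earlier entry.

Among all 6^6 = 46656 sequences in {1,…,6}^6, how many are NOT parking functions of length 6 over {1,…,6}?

#PF = (6+1−6)·(6+1)^{6−1} = 1×16807 = 16807 (Pollak)
Example (3,3,4,3,3,5) → sorted (3,3,3,3,4,5): b_1=3>1, not a PF.
6^6 − 16807 = 46656 − 16807 = 29849

29849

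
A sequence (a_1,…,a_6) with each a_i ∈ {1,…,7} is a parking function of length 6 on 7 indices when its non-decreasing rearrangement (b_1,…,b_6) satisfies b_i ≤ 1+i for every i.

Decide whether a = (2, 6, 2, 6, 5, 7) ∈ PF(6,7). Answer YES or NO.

NO

Order a: b = (2, 2, 5, 6, 6, 7).
  b_1=2 ≤ 2
  b_2=2 ≤ 3
  b_3=5 > 4
  fails at i=3 ⇒ NO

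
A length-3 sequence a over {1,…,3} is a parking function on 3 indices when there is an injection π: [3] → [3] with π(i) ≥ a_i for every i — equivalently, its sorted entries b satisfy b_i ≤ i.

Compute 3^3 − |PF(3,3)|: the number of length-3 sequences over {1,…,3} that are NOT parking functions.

#PF = (4−3)·4^(3−1) = 1 · 16 = 16 (Konheim–Weiss)
E.g. (2,3,3) → sorted (2,3,3): b_1=2>1, not a PF.
So 27 − 16 = 11 fail.

11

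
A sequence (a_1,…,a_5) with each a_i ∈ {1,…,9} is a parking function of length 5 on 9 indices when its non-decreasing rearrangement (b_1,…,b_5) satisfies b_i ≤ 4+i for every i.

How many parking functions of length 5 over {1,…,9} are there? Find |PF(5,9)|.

|PF(5,9)| = (9+1−5)·(9+1)^{5−1} = 5·10000 = 50000 [KW]
Check (9,2,2,6,4) → sorted (2,2,4,6,9): b_i ≤ 4+i ∀i, a PF.

50000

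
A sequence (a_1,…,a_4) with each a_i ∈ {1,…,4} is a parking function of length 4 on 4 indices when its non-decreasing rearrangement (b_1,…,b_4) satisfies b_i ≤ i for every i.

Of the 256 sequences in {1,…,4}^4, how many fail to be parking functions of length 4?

131

|PF(4,4)| = (4+1−4)·(4+1)^{4−1} = 1×125 = 125 (Konheim–Weiss)
E.g. (3,4,3,4) → sorted (3,3,4,4): b_1=3>1, not a PF.
4^4 − 125 = 256 − 125 = 131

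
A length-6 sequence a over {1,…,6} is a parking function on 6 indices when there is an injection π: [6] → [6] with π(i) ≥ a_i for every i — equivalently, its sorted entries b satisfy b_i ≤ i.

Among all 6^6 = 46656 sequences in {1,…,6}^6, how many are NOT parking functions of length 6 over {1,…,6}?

#PF = 1·7^5 = 1×16807 = 16807 [KW]
Example (6,6,4,5,4,5) → sorted (4,4,5,5,6,6): b_1=4>1, not a PF.
6^6 − 16807 = 46656 − 16807 = 29849

29849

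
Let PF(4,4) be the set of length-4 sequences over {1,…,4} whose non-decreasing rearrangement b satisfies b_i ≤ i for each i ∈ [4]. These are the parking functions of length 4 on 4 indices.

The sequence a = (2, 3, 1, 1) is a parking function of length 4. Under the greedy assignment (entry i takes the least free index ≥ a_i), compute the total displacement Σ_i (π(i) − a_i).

Σπ = 4·5/2 = 10 (π permutes [4]); Σa = 2+3+1+1 = 7; disp = 10−7 = 3.

3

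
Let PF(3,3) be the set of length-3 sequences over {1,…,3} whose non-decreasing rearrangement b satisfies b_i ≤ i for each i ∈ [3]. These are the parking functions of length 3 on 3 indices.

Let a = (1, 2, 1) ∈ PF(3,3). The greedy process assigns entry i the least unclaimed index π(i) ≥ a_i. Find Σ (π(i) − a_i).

2

Σπ = 6 ({1..3} each once); Σa = 1+2+1 = 4; disp = 6−4 = 2.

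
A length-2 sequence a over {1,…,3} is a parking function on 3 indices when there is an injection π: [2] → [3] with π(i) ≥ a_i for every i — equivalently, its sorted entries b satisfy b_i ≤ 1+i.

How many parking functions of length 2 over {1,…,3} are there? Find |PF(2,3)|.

#PF = (3+1−2)·(3+1)^{2−1} = 2×4 = 8
Example (2,2) → sorted (2,2): b_i ≤ 1+i ∀i, a PF.

8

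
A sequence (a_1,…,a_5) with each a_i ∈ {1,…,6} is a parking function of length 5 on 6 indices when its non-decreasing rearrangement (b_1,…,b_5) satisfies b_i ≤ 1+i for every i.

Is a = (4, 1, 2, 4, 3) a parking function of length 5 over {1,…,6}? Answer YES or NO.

Rearranged: b = (1, 2, 3, 4, 4).
  b_1=1 ≤ 2
  b_2=2 ≤ 3
  b_3=3 ≤ 4
  b_4=4 ≤ 5
  b_5=4 ≤ 6
All bounds hold ⇒ YES

YES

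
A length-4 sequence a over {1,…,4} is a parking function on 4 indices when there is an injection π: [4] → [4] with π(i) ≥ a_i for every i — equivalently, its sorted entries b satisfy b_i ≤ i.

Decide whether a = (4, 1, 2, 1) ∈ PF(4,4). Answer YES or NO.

Rearranged: b = (1, 1, 2, 4).
  b_1=1 ≤ 1
  b_2=1 ≤ 2
  b_3=2 ≤ 3
  b_4=4 ≤ 4
All bounds hold ⇒ YES

YES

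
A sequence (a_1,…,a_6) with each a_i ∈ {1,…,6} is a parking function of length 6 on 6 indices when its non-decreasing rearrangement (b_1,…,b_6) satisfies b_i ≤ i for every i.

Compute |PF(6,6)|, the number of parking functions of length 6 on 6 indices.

16807

#PF = (7−6)·7^(6−1) = 1·16807 = 16807 (Konheim–Weiss)
E.g. (3,6,2,2,2,1) → sorted (1,2,2,2,3,6): b_i ≤ i ∀i, a PF.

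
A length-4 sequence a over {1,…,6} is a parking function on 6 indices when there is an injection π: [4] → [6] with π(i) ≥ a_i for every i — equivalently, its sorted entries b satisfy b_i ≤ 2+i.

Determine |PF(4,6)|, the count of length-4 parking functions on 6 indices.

|PF(4,6)| = 3·7^3 = 3×343 = 1029 (Pollak)
E.g. (1,1,3,2) → sorted (1,1,2,3): b_i ≤ 2+i ∀i, a PF.

1029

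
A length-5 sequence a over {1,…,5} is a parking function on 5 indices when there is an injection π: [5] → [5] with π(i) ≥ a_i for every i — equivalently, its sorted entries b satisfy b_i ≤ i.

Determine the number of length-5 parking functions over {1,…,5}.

Count = (5+1−5)·(5+1)^{5−1} = 1·1296 = 1296 [KW]
Example (1,3,3,1,5) → sorted (1,1,3,3,5): b_i ≤ i ∀i, a PF.

1296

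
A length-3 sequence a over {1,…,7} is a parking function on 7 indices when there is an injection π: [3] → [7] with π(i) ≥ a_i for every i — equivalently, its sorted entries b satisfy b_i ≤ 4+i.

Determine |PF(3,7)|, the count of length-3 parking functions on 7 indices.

320

Count = 5·8^2 = 5·64 = 320
Example (5,6,2) → sorted (2,5,6): b_i ≤ 4+i ∀i, a PF.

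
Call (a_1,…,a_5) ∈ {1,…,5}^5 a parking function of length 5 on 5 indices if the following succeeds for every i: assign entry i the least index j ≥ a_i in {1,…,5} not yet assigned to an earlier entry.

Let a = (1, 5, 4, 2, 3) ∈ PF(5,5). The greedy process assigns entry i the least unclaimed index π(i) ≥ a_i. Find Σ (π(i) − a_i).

Σπ = 5·6/2 = 15 (π permutes [5]); Σa = 1+5+4+2+3 = 15; disp = 15−15 = 0.

0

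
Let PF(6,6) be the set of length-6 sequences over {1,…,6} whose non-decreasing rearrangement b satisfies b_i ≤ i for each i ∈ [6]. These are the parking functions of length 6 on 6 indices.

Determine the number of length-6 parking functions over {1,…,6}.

|PF(6,6)| = (7−6)·7^(6−1) = 1×16807 = 16807 (Pollak)
Example (2,1,2,3,5,6) → sorted (1,2,2,3,5,6): b_i ≤ i ∀i, a PF.

16807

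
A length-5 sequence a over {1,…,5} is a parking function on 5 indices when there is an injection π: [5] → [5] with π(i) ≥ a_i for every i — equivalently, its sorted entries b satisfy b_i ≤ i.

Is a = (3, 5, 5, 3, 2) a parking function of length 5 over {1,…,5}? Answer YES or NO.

Order a: b = (2, 3, 3, 5, 5).
  b_1=2 > 1
  fails at i=1 ⇒ NO

NO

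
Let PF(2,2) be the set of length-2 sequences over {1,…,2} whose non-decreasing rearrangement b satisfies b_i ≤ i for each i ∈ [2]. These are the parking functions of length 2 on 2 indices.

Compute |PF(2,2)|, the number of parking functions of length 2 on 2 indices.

3

Count = 1·3^1 = 1×3 = 3 (Konheim–Weiss)
Example (1,2) → sorted (1,2): b_i ≤ i ∀i, a PF.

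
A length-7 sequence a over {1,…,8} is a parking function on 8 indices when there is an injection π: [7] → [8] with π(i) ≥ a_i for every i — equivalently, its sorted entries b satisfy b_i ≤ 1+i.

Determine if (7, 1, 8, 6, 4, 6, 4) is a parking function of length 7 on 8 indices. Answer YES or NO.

Order a: b = (1, 4, 4, 6, 6, 7, 8).
  b_1=1 ≤ 2
  b_2=4 > 3
  fails at i=2 ⇒ NO

NO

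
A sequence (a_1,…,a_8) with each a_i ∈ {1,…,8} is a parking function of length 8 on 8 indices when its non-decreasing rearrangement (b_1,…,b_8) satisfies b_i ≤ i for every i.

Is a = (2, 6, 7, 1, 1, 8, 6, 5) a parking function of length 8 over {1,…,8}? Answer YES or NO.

NO

Rearranged: b = (1, 1, 2, 5, 6, 6, 7, 8).
  b_1=1 ≤ 1
  b_2=1 ≤ 2
  b_3=2 ≤ 3
  b_4=5 > 4
  fails at i=4 ⇒ NO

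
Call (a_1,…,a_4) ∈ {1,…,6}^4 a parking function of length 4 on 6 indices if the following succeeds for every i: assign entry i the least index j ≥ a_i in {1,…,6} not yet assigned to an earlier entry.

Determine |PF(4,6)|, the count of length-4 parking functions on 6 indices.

1029

#PF = (7−4)·7^(4−1) = 3·343 = 1029 [KW]
One tuple (2,4,3,5) → sorted (2,3,4,5): b_i ≤ 2+i ∀i, a PF.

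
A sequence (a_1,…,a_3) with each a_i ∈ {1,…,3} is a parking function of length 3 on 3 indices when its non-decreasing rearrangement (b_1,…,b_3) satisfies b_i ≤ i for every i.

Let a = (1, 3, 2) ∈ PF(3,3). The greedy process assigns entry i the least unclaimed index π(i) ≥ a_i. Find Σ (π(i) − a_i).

Σπ(i) = 1+…+3 = 6; Σa = 1+3+2 = 6; disp = 6−6 = 0.

0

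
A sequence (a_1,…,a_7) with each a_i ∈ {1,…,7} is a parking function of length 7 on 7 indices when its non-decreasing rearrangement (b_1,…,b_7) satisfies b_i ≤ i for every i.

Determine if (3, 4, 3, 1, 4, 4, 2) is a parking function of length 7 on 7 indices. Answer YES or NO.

YES

Rearranged: b = (1, 2, 3, 3, 4, 4, 4).
  b_1=1 ≤ 1
  b_2=2 ≤ 2
  b_3=3 ≤ 3
  b_4=3 ≤ 4
  b_5=4 ≤ 5
  b_6=4 ≤ 6
  b_7=4 ≤ 7
All bounds hold ⇒ YES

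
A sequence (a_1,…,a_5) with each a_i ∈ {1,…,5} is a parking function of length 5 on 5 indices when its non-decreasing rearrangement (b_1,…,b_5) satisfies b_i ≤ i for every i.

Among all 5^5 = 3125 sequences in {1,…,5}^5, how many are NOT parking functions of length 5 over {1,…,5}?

#PF = (5−5+1)·(5+1)^(5−1) = 1×1296 = 1296 (Pollak)
Check (3,5,4,4,3) → sorted (3,3,4,4,5): b_1=3>1, not a PF.
So 3125 − 1296 = 1829 fail.

1829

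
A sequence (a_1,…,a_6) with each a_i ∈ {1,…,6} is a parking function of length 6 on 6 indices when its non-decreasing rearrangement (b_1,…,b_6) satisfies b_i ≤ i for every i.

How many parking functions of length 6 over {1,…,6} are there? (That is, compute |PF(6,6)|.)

Count = (6−6+1)·(6+1)^(6−1) = 1 · 16807 = 16807 [KW]
One tuple (3,5,1,2,1,3) → sorted (1,1,2,3,3,5): b_i ≤ i ∀i, a PF.

16807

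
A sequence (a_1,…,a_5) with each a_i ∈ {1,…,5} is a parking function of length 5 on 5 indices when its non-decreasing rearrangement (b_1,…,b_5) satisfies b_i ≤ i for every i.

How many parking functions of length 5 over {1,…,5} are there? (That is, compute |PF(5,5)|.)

1296

Count = (5+1−5)·(5+1)^{5−1} = 1·1296 = 1296 [KW]
Example (4,2,1,3,2) → sorted (1,2,2,3,4): b_i ≤ i ∀i, a PF.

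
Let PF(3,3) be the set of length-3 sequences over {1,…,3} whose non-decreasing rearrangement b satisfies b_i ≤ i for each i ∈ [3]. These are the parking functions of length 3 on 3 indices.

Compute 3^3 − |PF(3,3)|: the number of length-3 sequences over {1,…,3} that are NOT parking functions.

11

|PF| = 1·4^2 = 1·16 = 16 [KW]
E.g. (3,3,1) → sorted (1,3,3): b_2=3>2, not a PF.
3^3 − 16 = 27 − 16 = 11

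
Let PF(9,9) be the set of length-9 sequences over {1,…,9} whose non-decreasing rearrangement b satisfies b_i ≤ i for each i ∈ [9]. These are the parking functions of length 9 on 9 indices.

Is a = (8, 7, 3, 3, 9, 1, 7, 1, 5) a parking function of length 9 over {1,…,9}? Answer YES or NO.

Order a: b = (1, 1, 3, 3, 5, 7, 7, 8, 9).
  b_1=1 ≤ 1
  b_2=1 ≤ 2
  b_3=3 ≤ 3
  b_4=3 ≤ 4
  b_5=5 ≤ 5
  b_6=7 > 6
  fails at i=6 ⇒ NO

NO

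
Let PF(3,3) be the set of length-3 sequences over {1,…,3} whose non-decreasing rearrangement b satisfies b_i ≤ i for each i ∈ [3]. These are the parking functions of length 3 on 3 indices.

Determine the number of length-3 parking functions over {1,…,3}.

Count = (3−3+1)·(3+1)^(3−1) = 1·16 = 16
Example (1,1,3) → sorted (1,1,3): b_i ≤ i ∀i, a PF.

16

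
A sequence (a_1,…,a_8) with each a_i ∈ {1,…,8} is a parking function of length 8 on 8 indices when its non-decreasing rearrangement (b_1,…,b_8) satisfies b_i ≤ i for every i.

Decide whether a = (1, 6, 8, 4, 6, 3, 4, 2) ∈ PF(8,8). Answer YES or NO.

Rearranged: b = (1, 2, 3, 4, 4, 6, 6, 8).
  b_1=1 ≤ 1
  b_2=2 ≤ 2
  b_3=3 ≤ 3
  b_4=4 ≤ 4
  b_5=4 ≤ 5
  b_6=6 ≤ 6
  b_7=6 ≤ 7
  b_8=8 ≤ 8
All bounds hold ⇒ YES

YES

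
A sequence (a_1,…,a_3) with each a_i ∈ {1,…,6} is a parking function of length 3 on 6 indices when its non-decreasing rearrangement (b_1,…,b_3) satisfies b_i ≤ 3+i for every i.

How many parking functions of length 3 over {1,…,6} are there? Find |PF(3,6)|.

|PF(3,6)| = (6+1−3)·(6+1)^{3−1} = 4 · 49 = 196 (Konheim–Weiss)
One tuple (6,5,3) → sorted (3,5,6): b_i ≤ 3+i ∀i, a PF.

196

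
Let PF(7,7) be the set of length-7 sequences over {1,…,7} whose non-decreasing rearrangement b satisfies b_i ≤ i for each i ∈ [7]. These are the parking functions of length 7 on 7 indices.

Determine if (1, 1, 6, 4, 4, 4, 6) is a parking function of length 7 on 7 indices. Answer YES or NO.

Rearranged: b = (1, 1, 4, 4, 4, 6, 6).
  b_1=1 ≤ 1
  b_2=1 ≤ 2
  b_3=4 > 3
  fails at i=3 ⇒ NO

NO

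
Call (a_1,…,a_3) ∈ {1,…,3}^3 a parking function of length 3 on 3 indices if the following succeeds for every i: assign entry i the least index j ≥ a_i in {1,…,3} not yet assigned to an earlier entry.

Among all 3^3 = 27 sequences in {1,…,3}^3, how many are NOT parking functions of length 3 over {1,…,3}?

11

Count = (3−3+1)·(3+1)^(3−1) = 1·16 = 16
Check (2,2,3) → sorted (2,2,3): b_1=2>1, not a PF.
3^3 − 16 = 27 − 16 = 11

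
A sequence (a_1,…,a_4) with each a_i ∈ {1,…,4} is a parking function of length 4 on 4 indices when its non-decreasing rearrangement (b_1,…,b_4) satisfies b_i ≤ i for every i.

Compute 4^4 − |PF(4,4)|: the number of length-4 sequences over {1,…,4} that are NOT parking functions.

131

Count = 1·5^3 = 1·125 = 125 [KW]
Example (2,4,4,3) → sorted (2,3,4,4): b_1=2>1, not a PF.
Total 256; non-PF = 256−125 = 131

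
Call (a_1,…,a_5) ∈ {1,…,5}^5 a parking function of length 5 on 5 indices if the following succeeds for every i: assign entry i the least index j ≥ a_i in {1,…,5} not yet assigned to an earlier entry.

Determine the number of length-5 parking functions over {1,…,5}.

1296

Count = (5−5+1)·(5+1)^(5−1) = 1·1296 = 1296
E.g. (4,2,3,1,3) → sorted (1,2,3,3,4): b_i ≤ i ∀i, a PF.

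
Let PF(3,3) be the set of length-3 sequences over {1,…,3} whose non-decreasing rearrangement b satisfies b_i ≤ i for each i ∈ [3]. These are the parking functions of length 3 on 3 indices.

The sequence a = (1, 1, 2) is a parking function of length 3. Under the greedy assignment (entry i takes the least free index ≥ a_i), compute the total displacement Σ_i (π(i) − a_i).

Σπ = 6 ({1..3} each once); Σa = 1+1+2 = 4; disp = 6−4 = 2.

2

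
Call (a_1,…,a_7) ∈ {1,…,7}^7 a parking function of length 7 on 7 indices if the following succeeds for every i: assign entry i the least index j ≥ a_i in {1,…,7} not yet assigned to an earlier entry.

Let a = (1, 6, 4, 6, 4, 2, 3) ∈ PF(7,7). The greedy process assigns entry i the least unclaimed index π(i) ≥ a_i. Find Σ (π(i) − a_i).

2

Σπ(i) = 1+…+7 = 28; Σa = 1+6+4+6+4+2+3 = 26; disp = 28−26 = 2.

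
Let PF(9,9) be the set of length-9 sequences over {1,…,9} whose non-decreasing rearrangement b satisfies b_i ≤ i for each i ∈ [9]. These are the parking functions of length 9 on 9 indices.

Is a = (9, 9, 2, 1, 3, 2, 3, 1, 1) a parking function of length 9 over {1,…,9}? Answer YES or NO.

NO

Rearranged: b = (1, 1, 1, 2, 2, 3, 3, 9, 9).
  b_1=1 ≤ 1
  b_2=1 ≤ 2
  b_3=1 ≤ 3
  b_4=2 ≤ 4
  b_5=2 ≤ 5
  b_6=3 ≤ 6
  b_7=3 ≤ 7
  b_8=9 > 8
  fails at i=8 ⇒ NO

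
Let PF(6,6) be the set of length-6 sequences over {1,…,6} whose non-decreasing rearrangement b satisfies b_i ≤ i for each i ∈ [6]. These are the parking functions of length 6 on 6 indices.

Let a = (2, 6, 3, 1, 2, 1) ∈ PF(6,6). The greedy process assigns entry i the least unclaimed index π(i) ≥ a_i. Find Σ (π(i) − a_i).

Σπ = 6·7/2 = 21 (π permutes [6]); Σa = 2+6+3+1+2+1 = 15; disp = 21−15 = 6.

6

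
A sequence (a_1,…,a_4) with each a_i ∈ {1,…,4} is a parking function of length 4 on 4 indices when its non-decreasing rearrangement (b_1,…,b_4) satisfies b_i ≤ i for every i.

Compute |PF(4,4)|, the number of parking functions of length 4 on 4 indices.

|PF(4,4)| = (4−4+1)·(4+1)^(4−1) = 1×125 = 125
E.g. (3,1,1,4) → sorted (1,1,3,4): b_i ≤ i ∀i, a PF.

125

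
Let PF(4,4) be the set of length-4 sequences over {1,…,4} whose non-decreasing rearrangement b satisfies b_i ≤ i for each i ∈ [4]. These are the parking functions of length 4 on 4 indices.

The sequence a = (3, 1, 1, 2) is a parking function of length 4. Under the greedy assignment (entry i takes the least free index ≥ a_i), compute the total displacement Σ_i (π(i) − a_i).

Σπ = 10 ({1..4} each once); Σa = 3+1+1+2 = 7; disp = 10−7 = 3.

3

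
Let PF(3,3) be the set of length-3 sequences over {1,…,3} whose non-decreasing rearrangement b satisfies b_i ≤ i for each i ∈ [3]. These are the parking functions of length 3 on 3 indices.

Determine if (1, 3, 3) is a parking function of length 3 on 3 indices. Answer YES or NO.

NO

Order a: b = (1, 3, 3).
  b_1=1 ≤ 1
  b_2=3 > 2
  fails at i=2 ⇒ NO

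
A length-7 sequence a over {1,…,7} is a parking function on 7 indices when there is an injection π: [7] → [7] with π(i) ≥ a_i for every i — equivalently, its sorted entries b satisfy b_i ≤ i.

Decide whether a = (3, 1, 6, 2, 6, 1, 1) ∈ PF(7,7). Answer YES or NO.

YES

Sorted: b = (1, 1, 1, 2, 3, 6, 6).
  b_1=1 ≤ 1
  b_2=1 ≤ 2
  b_3=1 ≤ 3
  b_4=2 ≤ 4
  b_5=3 ≤ 5
  b_6=6 ≤ 6
  b_7=6 ≤ 7
All bounds hold ⇒ YES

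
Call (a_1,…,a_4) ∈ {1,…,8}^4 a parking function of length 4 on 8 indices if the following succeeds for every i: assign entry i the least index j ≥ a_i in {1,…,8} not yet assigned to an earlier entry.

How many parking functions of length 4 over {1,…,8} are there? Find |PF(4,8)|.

#PF = (8+1−4)·(8+1)^{4−1} = 5 · 729 = 3645
Example (1,2,6,8) → sorted (1,2,6,8): b_i ≤ 4+i ∀i, a PF.

3645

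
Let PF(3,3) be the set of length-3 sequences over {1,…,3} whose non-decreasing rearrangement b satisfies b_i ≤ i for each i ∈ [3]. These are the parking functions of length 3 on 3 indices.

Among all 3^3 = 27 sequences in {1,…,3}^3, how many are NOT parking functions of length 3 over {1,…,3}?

|PF(3,3)| = (4−3)·4^(3−1) = 1 · 16 = 16 [KW]
Example (3,3,2) → sorted (2,3,3): b_1=2>1, not a PF.
So 27 − 16 = 11 fail.

11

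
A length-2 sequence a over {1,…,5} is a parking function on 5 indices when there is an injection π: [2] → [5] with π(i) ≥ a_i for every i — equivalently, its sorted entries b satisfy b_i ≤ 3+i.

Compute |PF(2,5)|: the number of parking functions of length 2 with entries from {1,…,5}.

24

#PF = (5−2+1)·(5+1)^(2−1) = 4 · 6 = 24 (Pollak)
Check (4,3) → sorted (3,4): b_i ≤ 3+i ∀i, a PF.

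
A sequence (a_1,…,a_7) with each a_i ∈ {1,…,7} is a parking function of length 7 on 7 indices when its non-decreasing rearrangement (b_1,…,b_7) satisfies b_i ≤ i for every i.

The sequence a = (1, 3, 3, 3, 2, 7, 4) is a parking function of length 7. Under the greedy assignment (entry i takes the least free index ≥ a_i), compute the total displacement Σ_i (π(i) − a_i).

5

Σπ = 7·8/2 = 28 (π permutes [7]); Σa = 1+3+3+3+2+7+4 = 23; disp = 28−23 = 5.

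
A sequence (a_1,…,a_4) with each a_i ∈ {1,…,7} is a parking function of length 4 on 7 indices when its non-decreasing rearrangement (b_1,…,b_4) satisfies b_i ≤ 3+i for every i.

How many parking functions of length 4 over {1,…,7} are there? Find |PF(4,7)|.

|PF| = 4·8^3 = 4·512 = 2048
E.g. (3,6,3,7) → sorted (3,3,6,7): b_i ≤ 3+i ∀i, a PF.

2048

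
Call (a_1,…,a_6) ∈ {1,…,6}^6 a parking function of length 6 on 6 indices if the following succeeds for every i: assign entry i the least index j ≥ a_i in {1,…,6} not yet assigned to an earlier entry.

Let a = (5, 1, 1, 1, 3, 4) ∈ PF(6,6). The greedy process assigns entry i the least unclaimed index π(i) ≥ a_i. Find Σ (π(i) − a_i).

Σπ = 21 ({1..6} each once); Σa = 5+1+1+1+3+4 = 15; disp = 21−15 = 6.

6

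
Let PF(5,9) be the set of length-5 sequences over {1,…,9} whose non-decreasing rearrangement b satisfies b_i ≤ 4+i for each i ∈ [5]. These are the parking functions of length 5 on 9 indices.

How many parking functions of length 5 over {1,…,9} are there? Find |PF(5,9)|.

50000

|PF(5,9)| = (9+1−5)·(9+1)^{5−1} = 5×10000 = 50000 [KW]
E.g. (4,6,6,8,1) → sorted (1,4,6,6,8): b_i ≤ 4+i ∀i, a PF.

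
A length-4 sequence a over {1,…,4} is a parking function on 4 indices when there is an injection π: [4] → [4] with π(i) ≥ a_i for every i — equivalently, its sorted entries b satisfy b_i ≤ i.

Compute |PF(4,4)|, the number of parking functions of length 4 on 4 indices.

125

Count = (4−4+1)·(4+1)^(4−1) = 1 · 125 = 125 (Konheim–Weiss)
Example (1,2,4,2) → sorted (1,2,2,4): b_i ≤ i ∀i, a PF.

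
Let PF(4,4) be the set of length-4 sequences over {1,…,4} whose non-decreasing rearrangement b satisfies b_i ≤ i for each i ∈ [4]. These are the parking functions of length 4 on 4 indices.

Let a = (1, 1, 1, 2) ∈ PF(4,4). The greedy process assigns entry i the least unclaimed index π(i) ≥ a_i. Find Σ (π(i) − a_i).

5

Σπ = 4·5/2 = 10 (π permutes [4]); Σa = 1+1+1+2 = 5; disp = 10−5 = 5.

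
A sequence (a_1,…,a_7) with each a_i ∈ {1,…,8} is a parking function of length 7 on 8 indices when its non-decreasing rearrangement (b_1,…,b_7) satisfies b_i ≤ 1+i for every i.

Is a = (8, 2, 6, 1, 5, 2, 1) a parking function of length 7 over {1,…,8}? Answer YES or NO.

YES

Sorted: b = (1, 1, 2, 2, 5, 6, 8).
  b_1=1 ≤ 2
  b_2=1 ≤ 3
  b_3=2 ≤ 4
  b_4=2 ≤ 5
  b_5=5 ≤ 6
  b_6=6 ≤ 7
  b_7=8 ≤ 8
All bounds hold ⇒ YES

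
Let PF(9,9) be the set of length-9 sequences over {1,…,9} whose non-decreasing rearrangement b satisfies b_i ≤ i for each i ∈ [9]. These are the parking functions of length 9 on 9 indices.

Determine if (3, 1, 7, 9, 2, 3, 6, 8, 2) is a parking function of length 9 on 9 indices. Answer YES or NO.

Sorted: b = (1, 2, 2, 3, 3, 6, 7, 8, 9).
  b_1=1 ≤ 1
  b_2=2 ≤ 2
  b_3=2 ≤ 3
  b_4=3 ≤ 4
  b_5=3 ≤ 5
  b_6=6 ≤ 6
  b_7=7 ≤ 7
  b_8=8 ≤ 8
  b_9=9 ≤ 9
All bounds hold ⇒ YES

YES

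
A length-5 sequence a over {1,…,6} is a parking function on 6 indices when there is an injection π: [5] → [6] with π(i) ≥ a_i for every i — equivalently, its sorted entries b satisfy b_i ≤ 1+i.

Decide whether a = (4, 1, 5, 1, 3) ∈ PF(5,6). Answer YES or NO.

YES

Order a: b = (1, 1, 3, 4, 5).
  b_1=1 ≤ 2
  b_2=1 ≤ 3
  b_3=3 ≤ 4
  b_4=4 ≤ 5
  b_5=5 ≤ 6
All bounds hold ⇒ YES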